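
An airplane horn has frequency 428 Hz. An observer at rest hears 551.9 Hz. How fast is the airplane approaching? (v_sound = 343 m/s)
v_s = v·(1 − f/f_obs) = 77 m/s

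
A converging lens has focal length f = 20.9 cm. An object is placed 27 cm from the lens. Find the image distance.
1/di = 1/f − 1/do → di = 92.51 cm (real image)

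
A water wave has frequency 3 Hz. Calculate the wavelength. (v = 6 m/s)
λ = v/f = 2 m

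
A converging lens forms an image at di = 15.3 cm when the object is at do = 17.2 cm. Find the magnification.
M = −di/do = -0.8895 (inverted image)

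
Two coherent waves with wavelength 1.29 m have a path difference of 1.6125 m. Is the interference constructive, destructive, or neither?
neither (partial) — path difference = 1.25λ, neither a whole number of wavelengths nor an odd multiple of λ/2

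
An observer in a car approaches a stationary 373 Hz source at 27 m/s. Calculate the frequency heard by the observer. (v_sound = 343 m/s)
f_obs = f·(v + v_o)/v = 402.4 Hz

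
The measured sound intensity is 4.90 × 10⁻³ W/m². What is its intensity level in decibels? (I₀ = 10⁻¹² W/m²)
β = 10·log₁₀(I/I₀) = 96.9 dB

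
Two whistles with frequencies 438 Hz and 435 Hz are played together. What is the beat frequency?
3 Hz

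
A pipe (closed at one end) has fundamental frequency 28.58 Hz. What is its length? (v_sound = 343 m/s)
L = v/(4f₁) = 3 m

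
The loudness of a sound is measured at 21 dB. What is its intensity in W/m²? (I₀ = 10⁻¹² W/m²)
I = I₀·10^(β/10) = 1.26 × 10⁻¹⁰ W/m²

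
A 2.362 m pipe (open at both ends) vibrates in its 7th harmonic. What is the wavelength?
λₙ = 2L/n = 0.6749 m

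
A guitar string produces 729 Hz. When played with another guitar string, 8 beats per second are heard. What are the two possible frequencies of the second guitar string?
f₂ = 729 ± 8 Hz → 737 Hz or 721 Hz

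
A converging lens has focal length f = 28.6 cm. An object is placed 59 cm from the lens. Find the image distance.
1/di = 1/f − 1/do → di = 55.51 cm (real image)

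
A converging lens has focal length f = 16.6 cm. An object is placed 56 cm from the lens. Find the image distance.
1/di = 1/f − 1/do → di = 23.59 cm (real image)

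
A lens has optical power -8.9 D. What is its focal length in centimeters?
f = 1/P = -11.24 cm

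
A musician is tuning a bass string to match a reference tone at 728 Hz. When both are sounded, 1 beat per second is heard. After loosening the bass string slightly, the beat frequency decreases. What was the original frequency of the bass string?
729 Hz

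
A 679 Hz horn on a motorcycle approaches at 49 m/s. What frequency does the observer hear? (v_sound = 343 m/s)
f_obs = f·v/(v − v_s) = 792.2 Hz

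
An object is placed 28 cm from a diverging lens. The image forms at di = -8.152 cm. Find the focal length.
1/f = 1/do + 1/di → f = -11.5 cm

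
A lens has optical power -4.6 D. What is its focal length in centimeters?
f = 1/P = -21.74 cm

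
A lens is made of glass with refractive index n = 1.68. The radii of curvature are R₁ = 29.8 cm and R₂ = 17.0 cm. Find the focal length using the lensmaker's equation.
1/f = (n − 1)(1/R₁ − 1/R₂) → f = -58.2 cm (diverging lens)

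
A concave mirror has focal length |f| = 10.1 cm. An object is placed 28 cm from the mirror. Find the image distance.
f = +10.1 cm (concave); 1/di = 1/f − 1/do → di = 15.8 cm (real image, in front of mirror)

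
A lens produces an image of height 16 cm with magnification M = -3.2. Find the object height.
ho = |hi|/|M| = 5 cm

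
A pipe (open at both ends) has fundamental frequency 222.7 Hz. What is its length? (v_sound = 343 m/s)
L = v/(2f₁) = 0.7701 m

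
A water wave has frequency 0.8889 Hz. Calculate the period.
T = 1/f = 1.125 s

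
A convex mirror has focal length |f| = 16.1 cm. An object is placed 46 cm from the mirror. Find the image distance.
f = −16.1 cm (convex); 1/di = 1/f − 1/do → di = -11.93 cm (virtual image, behind mirror)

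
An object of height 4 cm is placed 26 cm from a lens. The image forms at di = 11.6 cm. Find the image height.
hi = (-di/do) × ho = -1.785 cm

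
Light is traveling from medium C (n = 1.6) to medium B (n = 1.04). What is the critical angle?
θc = arcsin(n₂/n₁) = 40.54°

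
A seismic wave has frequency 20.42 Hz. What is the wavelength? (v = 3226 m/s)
λ = v/f = 158 m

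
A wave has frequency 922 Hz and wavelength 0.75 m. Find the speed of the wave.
v = fλ = 691.5 m/s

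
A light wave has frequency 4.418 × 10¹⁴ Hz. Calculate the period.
T = 1/f = 2.263 × 10⁻¹⁵ s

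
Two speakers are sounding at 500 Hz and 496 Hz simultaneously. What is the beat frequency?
4 Hz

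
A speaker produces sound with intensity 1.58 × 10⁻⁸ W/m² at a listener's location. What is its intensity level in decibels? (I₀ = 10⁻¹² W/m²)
β = 10·log₁₀(I/I₀) = 41.99 dB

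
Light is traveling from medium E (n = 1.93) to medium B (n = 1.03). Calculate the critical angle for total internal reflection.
θc = arcsin(n₂/n₁) = 32.25°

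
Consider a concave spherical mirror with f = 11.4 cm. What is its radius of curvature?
R = 2|f| = 22.8 cm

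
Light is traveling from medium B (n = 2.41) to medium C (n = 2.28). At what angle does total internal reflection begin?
θc = arcsin(n₂/n₁) = 71.1°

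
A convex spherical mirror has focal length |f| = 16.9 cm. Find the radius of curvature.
R = 2|f| = 33.8 cm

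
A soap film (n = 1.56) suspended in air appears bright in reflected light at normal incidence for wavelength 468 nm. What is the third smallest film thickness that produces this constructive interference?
2nt = (m − ½)λ with m = 3 → t = (m − ½)λ/(2n) = 375 nm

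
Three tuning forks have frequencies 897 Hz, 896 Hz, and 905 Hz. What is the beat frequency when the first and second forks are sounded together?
1 Hz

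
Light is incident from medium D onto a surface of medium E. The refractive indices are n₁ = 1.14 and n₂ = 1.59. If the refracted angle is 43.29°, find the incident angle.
sin θ₁ = (n₂/n₁)·sin θ₂ → θ₁ = 73.01°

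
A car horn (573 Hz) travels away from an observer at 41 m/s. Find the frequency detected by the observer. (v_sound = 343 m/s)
f_obs = f·v/(v + v_s) = 511.8 Hz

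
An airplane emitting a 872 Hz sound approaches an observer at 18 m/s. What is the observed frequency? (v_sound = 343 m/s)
f_obs = f·v/(v − v_s) = 920.3 Hz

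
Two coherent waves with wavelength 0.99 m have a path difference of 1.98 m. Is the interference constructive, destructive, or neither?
constructive — path difference = 2λ, a whole number of wavelengths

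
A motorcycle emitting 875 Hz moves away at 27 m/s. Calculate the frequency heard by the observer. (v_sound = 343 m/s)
f_obs = f·v/(v + v_s) = 811.1 Hz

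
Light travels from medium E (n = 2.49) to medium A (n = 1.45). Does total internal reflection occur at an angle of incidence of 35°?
θc = arcsin(n₂/n₁) = 35.61°; 35° < θc, so no — the ray refracts.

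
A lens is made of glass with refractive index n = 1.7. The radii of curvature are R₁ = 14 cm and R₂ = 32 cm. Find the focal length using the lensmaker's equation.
1/f = (n − 1)(1/R₁ − 1/R₂) → f = 35.56 cm (converging lens)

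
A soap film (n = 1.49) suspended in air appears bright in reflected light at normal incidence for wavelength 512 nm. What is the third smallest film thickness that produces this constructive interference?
2nt = (m − ½)λ with m = 3 → t = (m − ½)λ/(2n) = 429.5 nm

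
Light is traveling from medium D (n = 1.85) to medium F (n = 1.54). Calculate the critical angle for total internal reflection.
θc = arcsin(n₂/n₁) = 56.35°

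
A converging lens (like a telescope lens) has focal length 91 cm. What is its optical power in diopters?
P = 1/f = 1.099 D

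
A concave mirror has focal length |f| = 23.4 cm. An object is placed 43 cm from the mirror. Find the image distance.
f = +23.4 cm (concave); 1/di = 1/f − 1/do → di = 51.34 cm (real image, in front of mirror)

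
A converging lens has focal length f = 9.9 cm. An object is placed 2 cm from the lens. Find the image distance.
1/di = 1/f − 1/do → di = -2.506 cm (virtual image)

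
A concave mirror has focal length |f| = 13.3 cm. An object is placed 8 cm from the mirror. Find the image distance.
f = +13.3 cm (concave); 1/di = 1/f − 1/do → di = -20.08 cm (virtual image, behind mirror)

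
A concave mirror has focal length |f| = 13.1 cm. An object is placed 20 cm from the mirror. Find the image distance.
f = +13.1 cm (concave); 1/di = 1/f − 1/do → di = 37.97 cm (real image, in front of mirror)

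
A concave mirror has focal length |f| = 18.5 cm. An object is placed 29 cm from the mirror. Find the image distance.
f = +18.5 cm (concave); 1/di = 1/f − 1/do → di = 51.1 cm (real image, in front of mirror)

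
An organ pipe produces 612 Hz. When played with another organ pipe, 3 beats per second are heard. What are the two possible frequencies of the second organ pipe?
f₂ = 612 ± 3 Hz → 615 Hz or 609 Hz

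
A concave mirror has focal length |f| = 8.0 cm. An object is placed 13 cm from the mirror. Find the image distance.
f = +8.0 cm (concave); 1/di = 1/f − 1/do → di = 20.8 cm (real image, in front of mirror)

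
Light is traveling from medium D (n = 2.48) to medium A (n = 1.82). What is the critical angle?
θc = arcsin(n₂/n₁) = 47.21°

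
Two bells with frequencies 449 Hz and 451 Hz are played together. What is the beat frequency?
2 Hz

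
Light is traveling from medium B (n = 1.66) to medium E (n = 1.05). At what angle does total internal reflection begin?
θc = arcsin(n₂/n₁) = 39.24°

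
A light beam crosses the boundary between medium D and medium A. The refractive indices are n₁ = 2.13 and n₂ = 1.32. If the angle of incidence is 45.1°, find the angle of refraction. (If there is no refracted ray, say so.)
sin θ₂ = (n₁/n₂)·sin θ₁ = 1.143 > 1, so there is no refracted ray — the light undergoes total internal reflection.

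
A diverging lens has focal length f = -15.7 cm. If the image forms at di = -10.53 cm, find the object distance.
1/do = 1/f − 1/di → do = 31.98 cm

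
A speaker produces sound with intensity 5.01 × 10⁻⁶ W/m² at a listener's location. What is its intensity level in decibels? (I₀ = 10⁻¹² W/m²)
β = 10·log₁₀(I/I₀) = 67 dB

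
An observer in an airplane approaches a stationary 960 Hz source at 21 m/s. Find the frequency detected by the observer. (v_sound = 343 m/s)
f_obs = f·(v + v_o)/v = 1019 Hz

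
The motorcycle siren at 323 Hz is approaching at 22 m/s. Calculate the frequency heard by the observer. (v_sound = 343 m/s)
f_obs = f·v/(v − v_s) = 345.1 Hz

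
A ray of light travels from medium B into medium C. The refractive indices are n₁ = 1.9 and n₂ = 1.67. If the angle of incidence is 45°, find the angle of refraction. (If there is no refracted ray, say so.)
sin θ₂ = (n₁/n₂)·sin θ₁ = 0.8045 → θ₂ = 53.56°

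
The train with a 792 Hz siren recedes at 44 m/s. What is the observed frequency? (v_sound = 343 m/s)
f_obs = f·v/(v + v_s) = 702 Hz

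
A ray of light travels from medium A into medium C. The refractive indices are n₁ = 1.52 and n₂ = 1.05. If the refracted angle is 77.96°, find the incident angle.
sin θ₁ = (n₂/n₁)·sin θ₂ → θ₁ = 42.5°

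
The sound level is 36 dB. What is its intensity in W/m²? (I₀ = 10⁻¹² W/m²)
I = I₀·10^(β/10) = 3.98 × 10⁻⁹ W/m²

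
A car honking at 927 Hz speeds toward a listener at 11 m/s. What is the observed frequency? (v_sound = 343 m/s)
f_obs = f·v/(v − v_s) = 957.7 Hz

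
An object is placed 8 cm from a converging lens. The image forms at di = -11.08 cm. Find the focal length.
1/f = 1/do + 1/di → f = 28.78 cm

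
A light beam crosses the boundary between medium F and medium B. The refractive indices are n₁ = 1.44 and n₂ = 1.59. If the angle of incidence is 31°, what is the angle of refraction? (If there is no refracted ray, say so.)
sin θ₂ = (n₁/n₂)·sin θ₁ = 0.4664 → θ₂ = 27.8°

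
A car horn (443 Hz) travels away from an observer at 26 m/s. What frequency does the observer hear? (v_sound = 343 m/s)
f_obs = f·v/(v + v_s) = 411.8 Hz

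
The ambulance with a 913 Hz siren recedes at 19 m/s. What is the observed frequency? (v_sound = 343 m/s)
f_obs = f·v/(v + v_s) = 865.1 Hz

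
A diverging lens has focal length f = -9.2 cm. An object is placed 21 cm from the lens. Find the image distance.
1/di = 1/f − 1/do → di = -6.397 cm (virtual image)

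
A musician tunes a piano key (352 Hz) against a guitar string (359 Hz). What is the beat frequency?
7 Hz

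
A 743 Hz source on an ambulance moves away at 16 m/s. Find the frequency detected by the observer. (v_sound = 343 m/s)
f_obs = f·v/(v + v_s) = 709.9 Hz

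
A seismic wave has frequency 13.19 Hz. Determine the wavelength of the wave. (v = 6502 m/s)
λ = v/f = 492.9 m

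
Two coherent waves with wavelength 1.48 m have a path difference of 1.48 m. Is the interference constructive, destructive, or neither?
constructive — path difference = 1λ, a whole number of wavelengths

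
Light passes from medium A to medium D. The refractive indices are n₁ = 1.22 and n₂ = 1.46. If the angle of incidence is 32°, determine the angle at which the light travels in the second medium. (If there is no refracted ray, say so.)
sin θ₂ = (n₁/n₂)·sin θ₁ = 0.4428 → θ₂ = 26.28°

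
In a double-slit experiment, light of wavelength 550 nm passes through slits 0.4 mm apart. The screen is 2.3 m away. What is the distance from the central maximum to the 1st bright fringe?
y = mλL/d = 3.163 mm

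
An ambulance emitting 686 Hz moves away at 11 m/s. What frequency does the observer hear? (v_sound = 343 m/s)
f_obs = f·v/(v + v_s) = 664.7 Hz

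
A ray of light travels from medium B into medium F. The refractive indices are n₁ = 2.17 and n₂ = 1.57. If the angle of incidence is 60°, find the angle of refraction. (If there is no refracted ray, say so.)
sin θ₂ = (n₁/n₂)·sin θ₁ = 1.197 > 1, so there is no refracted ray — the light undergoes total internal reflection.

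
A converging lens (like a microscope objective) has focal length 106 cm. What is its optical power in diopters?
P = 1/f = 0.9434 D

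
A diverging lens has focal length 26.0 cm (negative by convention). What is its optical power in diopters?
P = 1/f = -3.846 D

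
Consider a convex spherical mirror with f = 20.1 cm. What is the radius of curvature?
R = 2|f| = 40.2 cm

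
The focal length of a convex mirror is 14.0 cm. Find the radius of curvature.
R = 2|f| = 28 cm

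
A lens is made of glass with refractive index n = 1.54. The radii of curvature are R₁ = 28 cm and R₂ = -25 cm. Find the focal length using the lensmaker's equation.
1/f = (n − 1)(1/R₁ − 1/R₂) → f = 24.46 cm (converging lens)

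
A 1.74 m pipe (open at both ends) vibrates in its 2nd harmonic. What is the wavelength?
λₙ = 2L/n = 1.74 m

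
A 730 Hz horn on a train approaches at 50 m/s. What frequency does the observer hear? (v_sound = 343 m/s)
f_obs = f·v/(v − v_s) = 854.6 Hz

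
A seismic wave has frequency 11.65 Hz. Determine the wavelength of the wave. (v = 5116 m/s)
λ = v/f = 439.1 m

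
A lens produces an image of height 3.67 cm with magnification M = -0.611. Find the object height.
ho = |hi|/|M| = 6.007 cm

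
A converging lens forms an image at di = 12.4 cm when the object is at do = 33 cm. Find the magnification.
M = −di/do = -0.3758 (inverted image)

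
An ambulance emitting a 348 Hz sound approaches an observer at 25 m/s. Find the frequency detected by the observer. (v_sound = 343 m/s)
f_obs = f·v/(v − v_s) = 375.4 Hz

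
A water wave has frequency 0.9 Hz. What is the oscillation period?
T = 1/f = 1.111 s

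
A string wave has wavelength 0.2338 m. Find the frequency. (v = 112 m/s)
f = v/λ = 479 Hz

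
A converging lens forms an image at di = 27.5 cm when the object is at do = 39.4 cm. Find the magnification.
M = −di/do = -0.698 (inverted image)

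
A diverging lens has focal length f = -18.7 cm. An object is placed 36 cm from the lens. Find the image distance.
1/di = 1/f − 1/do → di = -12.31 cm (virtual image)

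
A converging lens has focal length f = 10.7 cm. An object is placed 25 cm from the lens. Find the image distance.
1/di = 1/f − 1/do → di = 18.71 cm (real image)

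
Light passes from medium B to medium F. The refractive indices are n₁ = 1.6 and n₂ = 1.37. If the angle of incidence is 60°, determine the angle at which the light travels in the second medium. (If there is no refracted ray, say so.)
sin θ₂ = (n₁/n₂)·sin θ₁ = 1.011 > 1, so there is no refracted ray — the light undergoes total internal reflection.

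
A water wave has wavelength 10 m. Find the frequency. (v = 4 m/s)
f = v/λ = 0.4 Hz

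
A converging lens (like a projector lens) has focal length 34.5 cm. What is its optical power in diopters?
P = 1/f = 2.899 D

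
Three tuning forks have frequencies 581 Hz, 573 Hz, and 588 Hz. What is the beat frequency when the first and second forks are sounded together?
8 Hz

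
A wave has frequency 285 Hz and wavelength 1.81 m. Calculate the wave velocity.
v = fλ = 515.9 m/s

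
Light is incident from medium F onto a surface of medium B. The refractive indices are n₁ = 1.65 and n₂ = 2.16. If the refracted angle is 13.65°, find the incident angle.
sin θ₁ = (n₂/n₁)·sin θ₂ → θ₁ = 17.99°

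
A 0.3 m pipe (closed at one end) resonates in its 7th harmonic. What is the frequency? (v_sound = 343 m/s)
fₙ = nv/(4L) = 2001 Hz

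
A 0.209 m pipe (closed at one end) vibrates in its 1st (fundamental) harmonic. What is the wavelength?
λₙ = 4L/n = 0.836 m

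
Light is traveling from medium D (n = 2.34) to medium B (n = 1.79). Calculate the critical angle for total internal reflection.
θc = arcsin(n₂/n₁) = 49.9°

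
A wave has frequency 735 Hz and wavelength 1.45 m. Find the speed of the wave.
v = fλ = 1066 m/s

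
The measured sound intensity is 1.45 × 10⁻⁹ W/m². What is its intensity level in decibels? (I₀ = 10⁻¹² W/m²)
β = 10·log₁₀(I/I₀) = 31.61 dB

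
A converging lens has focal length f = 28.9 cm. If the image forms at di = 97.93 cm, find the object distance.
1/do = 1/f − 1/di → do = 41 cm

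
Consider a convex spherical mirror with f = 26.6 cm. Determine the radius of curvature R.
R = 2|f| = 53.2 cm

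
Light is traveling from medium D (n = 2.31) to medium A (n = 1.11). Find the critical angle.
θc = arcsin(n₂/n₁) = 28.72°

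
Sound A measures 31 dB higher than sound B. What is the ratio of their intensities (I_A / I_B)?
I_A/I_B = 10^(Δβ/10) = 1259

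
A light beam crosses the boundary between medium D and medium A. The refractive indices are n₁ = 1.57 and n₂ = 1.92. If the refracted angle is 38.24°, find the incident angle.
sin θ₁ = (n₂/n₁)·sin θ₂ → θ₁ = 49.2°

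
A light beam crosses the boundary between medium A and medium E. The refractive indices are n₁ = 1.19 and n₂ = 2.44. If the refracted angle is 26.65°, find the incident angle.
sin θ₁ = (n₂/n₁)·sin θ₂ → θ₁ = 66.88°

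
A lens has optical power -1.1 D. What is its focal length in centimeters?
f = 1/P = -90.91 cm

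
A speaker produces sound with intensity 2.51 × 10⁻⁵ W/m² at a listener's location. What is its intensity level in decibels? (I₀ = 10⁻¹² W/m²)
β = 10·log₁₀(I/I₀) = 74 dB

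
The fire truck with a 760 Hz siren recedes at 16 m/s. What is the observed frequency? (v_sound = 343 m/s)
f_obs = f·v/(v + v_s) = 726.1 Hz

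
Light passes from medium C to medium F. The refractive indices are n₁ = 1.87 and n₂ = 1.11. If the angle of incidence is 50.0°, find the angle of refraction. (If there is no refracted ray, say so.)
sin θ₂ = (n₁/n₂)·sin θ₁ = 1.291 > 1, so there is no refracted ray — the light undergoes total internal reflection.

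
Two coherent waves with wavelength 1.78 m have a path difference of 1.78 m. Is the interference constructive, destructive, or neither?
constructive — path difference = 1λ, a whole number of wavelengths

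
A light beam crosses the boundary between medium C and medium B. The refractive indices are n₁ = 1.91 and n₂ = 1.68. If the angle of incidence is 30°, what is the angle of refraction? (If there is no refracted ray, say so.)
sin θ₂ = (n₁/n₂)·sin θ₁ = 0.5685 → θ₂ = 34.64°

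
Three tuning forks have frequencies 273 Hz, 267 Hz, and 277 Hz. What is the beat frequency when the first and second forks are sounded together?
6 Hz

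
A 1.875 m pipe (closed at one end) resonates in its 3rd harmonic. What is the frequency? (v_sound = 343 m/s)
fₙ = nv/(4L) = 137.2 Hz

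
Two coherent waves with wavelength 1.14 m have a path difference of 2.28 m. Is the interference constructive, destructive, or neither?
constructive — path difference = 2λ, a whole number of wavelengths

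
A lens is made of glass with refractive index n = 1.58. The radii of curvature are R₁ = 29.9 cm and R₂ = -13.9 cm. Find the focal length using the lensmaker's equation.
1/f = (n − 1)(1/R₁ − 1/R₂) → f = 16.36 cm (converging lens)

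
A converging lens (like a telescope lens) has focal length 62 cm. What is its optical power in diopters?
P = 1/f = 1.613 D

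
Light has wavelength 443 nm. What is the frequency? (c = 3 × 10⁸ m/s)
f = c/λ = 6.772 × 10¹⁴ Hz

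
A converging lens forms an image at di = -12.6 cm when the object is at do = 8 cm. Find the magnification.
M = −di/do = 1.575 (upright image)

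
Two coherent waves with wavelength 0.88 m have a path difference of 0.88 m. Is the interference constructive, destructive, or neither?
constructive — path difference = 1λ, a whole number of wavelengths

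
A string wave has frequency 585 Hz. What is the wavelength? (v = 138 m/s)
λ = v/f = 0.2359 m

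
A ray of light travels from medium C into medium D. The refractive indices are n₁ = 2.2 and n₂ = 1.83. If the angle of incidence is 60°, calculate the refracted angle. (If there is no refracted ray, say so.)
sin θ₂ = (n₁/n₂)·sin θ₁ = 1.041 > 1, so there is no refracted ray — the light undergoes total internal reflection.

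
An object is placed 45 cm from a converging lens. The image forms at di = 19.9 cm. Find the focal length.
1/f = 1/do + 1/di → f = 13.8 cm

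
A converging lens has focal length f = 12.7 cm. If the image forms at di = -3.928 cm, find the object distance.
1/do = 1/f − 1/di → do = 3 cm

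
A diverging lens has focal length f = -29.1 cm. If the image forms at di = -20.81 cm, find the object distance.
1/do = 1/f − 1/di → do = 73.05 cm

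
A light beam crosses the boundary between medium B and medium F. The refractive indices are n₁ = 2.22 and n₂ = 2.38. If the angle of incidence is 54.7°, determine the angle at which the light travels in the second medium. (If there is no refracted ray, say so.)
sin θ₂ = (n₁/n₂)·sin θ₁ = 0.7613 → θ₂ = 49.58°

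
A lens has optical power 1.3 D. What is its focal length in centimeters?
f = 1/P = 76.92 cm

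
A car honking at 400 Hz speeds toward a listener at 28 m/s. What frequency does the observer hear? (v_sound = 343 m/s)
f_obs = f·v/(v − v_s) = 435.6 Hz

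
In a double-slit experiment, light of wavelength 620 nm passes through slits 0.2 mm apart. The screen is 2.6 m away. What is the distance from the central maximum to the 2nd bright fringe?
y = mλL/d = 16.12 mm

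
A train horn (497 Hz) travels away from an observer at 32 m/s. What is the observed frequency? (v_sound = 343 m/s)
f_obs = f·v/(v + v_s) = 454.6 Hz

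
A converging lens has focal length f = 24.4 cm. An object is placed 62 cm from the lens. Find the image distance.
1/di = 1/f − 1/do → di = 40.23 cm (real image)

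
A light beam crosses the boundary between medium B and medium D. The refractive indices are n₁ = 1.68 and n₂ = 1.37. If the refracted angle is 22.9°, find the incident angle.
sin θ₁ = (n₂/n₁)·sin θ₂ → θ₁ = 18.5°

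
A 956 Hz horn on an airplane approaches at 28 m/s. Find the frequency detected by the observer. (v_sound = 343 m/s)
f_obs = f·v/(v − v_s) = 1041 Hz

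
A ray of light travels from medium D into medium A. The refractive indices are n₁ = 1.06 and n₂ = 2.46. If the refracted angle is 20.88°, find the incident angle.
sin θ₁ = (n₂/n₁)·sin θ₂ → θ₁ = 55.81°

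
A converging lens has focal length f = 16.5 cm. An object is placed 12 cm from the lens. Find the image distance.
1/di = 1/f − 1/do → di = -44 cm (virtual image)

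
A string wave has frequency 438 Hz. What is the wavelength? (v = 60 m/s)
λ = v/f = 0.137 m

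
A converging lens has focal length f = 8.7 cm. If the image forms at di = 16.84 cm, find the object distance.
1/do = 1/f − 1/di → do = 18 cm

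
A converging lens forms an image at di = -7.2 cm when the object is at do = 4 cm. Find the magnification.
M = −di/do = 1.8 (upright image)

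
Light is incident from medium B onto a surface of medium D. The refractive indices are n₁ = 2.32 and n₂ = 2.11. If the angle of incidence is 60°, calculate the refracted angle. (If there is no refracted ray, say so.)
sin θ₂ = (n₁/n₂)·sin θ₁ = 0.9522 → θ₂ = 72.22°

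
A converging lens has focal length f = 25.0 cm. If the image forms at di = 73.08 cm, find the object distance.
1/do = 1/f − 1/di → do = 38 cm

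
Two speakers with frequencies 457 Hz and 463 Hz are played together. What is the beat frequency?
6 Hz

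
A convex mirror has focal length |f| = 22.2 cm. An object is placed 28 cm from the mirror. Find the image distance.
f = −22.2 cm (convex); 1/di = 1/f − 1/do → di = -12.38 cm (virtual image, behind mirror)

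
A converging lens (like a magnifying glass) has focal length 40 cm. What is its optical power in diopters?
P = 1/f = 2.5 D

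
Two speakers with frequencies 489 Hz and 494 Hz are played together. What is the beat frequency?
5 Hz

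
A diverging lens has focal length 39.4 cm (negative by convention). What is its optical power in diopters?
P = 1/f = -2.538 D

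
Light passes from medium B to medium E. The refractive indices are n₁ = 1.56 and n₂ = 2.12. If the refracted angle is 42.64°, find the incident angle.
sin θ₁ = (n₂/n₁)·sin θ₂ → θ₁ = 67.01°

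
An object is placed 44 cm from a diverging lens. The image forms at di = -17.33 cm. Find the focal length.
1/f = 1/do + 1/di → f = -28.59 cm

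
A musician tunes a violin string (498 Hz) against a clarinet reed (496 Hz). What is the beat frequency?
2 Hz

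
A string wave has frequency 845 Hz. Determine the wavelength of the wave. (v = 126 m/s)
λ = v/f = 0.1491 m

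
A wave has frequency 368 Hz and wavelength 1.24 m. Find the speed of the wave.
v = fλ = 456.3 m/s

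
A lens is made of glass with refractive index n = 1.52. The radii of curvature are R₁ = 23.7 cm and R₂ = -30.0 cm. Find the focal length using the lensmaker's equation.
1/f = (n − 1)(1/R₁ − 1/R₂) → f = 25.46 cm (converging lens)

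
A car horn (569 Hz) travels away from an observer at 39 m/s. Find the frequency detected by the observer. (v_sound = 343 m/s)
f_obs = f·v/(v + v_s) = 510.9 Hz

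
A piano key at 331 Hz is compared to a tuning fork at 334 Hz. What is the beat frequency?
3 Hz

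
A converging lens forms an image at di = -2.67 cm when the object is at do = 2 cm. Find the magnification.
M = −di/do = 1.335 (upright image)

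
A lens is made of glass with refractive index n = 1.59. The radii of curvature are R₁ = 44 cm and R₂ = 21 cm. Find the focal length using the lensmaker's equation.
1/f = (n − 1)(1/R₁ − 1/R₂) → f = -68.09 cm (diverging lens)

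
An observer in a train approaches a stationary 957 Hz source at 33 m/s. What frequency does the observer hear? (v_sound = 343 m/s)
f_obs = f·(v + v_o)/v = 1049 Hz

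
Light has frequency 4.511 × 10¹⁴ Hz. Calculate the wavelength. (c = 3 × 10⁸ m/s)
λ = c/f = 665 nm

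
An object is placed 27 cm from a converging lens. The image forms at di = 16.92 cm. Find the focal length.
1/f = 1/do + 1/di → f = 10.4 cm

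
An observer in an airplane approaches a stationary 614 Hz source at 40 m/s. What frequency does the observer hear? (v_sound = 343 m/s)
f_obs = f·(v + v_o)/v = 685.6 Hz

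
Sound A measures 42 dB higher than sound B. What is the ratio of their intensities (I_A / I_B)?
I_A/I_B = 10^(Δβ/10) = 15850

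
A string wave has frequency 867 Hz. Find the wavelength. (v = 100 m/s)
λ = v/f = 0.1153 m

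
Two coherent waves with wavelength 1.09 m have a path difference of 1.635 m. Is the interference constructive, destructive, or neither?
destructive — path difference = 1.5λ, an odd multiple of λ/2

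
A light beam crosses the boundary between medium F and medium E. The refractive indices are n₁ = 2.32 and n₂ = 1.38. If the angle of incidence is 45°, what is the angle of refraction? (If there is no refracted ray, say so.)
sin θ₂ = (n₁/n₂)·sin θ₁ = 1.189 > 1, so there is no refracted ray — the light undergoes total internal reflection.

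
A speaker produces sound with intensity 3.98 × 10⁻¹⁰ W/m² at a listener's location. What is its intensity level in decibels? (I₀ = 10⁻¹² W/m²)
β = 10·log₁₀(I/I₀) = 26 dB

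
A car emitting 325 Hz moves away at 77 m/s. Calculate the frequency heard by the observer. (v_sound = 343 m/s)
f_obs = f·v/(v + v_s) = 265.4 Hz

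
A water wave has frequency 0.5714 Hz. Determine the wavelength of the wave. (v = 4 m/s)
λ = v/f = 7 m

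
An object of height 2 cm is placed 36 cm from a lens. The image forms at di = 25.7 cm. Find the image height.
hi = (-di/do) × ho = -1.428 cm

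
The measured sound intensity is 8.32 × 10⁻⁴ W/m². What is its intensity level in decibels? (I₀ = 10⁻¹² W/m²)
β = 10·log₁₀(I/I₀) = 89.2 dB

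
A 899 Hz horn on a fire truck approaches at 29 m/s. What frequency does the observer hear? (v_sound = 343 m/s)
f_obs = f·v/(v − v_s) = 982 Hz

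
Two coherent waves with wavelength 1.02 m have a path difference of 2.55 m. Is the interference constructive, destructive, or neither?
destructive — path difference = 2.5λ, an odd multiple of λ/2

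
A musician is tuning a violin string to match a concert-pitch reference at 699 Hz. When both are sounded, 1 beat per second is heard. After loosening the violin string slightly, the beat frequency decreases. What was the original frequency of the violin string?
700 Hz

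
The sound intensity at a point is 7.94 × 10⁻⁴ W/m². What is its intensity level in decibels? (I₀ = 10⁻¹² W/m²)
β = 10·log₁₀(I/I₀) = 89 dB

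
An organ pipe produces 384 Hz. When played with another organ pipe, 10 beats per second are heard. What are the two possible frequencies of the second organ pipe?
f₂ = 384 ± 10 Hz → 394 Hz or 374 Hz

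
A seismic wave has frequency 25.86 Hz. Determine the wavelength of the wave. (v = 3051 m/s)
λ = v/f = 118 m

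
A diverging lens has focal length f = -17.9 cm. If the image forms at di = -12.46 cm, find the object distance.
1/do = 1/f − 1/di → do = 41 cm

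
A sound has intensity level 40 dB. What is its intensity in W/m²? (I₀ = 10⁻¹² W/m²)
I = I₀·10^(β/10) = 1.00 × 10⁻⁸ W/m²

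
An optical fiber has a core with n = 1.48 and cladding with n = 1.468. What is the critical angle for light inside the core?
θc = arcsin(n_cladding/n_core) = 82.7°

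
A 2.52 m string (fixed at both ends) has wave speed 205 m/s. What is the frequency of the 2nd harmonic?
fₙ = nv/(2L) = 81.35 Hz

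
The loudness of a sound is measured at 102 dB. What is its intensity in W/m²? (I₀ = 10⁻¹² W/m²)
I = I₀·10^(β/10) = 1.58 × 10⁻² W/m²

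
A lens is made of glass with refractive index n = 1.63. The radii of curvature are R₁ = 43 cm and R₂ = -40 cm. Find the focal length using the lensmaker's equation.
1/f = (n − 1)(1/R₁ − 1/R₂) → f = 32.89 cm (converging lens)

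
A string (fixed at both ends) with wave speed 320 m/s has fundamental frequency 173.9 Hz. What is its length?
L = v/(2f₁) = 0.9201 m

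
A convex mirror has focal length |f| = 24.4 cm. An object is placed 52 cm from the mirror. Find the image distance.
f = −24.4 cm (convex); 1/di = 1/f − 1/do → di = -16.61 cm (virtual image, behind mirror)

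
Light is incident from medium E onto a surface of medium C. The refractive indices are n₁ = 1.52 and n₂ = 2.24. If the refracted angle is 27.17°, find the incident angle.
sin θ₁ = (n₂/n₁)·sin θ₂ → θ₁ = 42.29°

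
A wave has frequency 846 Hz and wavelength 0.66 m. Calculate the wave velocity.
v = fλ = 558.4 m/s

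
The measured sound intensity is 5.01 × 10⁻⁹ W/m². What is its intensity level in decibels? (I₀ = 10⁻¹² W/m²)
β = 10·log₁₀(I/I₀) = 37 dB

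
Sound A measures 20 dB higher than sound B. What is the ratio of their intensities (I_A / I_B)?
I_A/I_B = 10^(Δβ/10) = 100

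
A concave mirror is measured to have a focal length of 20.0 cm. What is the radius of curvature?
R = 2|f| = 40 cm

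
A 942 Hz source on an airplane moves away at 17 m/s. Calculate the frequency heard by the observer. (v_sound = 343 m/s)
f_obs = f·v/(v + v_s) = 897.5 Hz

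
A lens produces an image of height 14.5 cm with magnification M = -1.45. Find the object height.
ho = |hi|/|M| = 10 cm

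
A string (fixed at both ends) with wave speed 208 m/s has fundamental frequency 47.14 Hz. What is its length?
L = v/(2f₁) = 2.206 m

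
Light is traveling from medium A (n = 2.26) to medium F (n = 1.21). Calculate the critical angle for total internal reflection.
θc = arcsin(n₂/n₁) = 32.37°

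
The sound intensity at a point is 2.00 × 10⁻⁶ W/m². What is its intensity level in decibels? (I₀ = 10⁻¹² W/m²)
β = 10·log₁₀(I/I₀) = 63.01 dB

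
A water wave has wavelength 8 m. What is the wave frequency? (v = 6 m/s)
f = v/λ = 0.75 Hz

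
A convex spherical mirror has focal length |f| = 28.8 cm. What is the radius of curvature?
R = 2|f| = 57.6 cm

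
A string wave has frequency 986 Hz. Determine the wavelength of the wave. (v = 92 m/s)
λ = v/f = 0.09331 m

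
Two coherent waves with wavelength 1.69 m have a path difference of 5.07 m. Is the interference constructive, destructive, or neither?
constructive — path difference = 3λ, a whole number of wavelengths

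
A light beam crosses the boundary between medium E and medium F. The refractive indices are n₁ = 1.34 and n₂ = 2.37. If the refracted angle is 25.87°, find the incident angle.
sin θ₁ = (n₂/n₁)·sin θ₂ → θ₁ = 50.51°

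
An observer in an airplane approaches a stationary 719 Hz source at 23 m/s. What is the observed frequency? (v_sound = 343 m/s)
f_obs = f·(v + v_o)/v = 767.2 Hz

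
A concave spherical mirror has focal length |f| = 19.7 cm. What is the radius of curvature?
R = 2|f| = 39.4 cm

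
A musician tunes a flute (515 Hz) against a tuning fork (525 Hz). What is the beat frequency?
10 Hz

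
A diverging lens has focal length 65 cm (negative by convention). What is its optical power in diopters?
P = 1/f = -1.538 D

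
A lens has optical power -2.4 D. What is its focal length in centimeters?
f = 1/P = -41.67 cm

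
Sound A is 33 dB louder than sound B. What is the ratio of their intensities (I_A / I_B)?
I_A/I_B = 10^(Δβ/10) = 1995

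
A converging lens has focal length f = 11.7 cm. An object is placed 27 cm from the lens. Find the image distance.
1/di = 1/f − 1/do → di = 20.65 cm (real image)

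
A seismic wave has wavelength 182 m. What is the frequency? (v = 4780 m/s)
f = v/λ = 26.26 Hz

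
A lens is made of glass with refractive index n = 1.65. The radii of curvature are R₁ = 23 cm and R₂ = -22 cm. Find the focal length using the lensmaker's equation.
1/f = (n − 1)(1/R₁ − 1/R₂) → f = 17.3 cm (converging lens)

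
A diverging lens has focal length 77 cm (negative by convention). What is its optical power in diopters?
P = 1/f = -1.299 D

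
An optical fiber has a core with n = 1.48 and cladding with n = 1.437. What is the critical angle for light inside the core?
θc = arcsin(n_cladding/n_core) = 76.15°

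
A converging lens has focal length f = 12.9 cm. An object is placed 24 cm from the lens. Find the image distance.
1/di = 1/f − 1/do → di = 27.89 cm (real image)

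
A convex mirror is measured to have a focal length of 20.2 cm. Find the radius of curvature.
R = 2|f| = 40.4 cm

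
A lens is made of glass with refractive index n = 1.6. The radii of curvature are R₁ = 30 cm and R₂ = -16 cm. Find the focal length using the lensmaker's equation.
1/f = (n − 1)(1/R₁ − 1/R₂) → f = 17.39 cm (converging lens)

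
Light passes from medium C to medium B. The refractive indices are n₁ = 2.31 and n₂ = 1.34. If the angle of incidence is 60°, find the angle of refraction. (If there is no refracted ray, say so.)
sin θ₂ = (n₁/n₂)·sin θ₁ = 1.493 > 1, so there is no refracted ray — the light undergoes total internal reflection.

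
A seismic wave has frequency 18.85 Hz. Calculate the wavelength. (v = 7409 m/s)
λ = v/f = 393.1 m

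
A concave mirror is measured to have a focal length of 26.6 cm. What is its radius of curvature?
R = 2|f| = 53.2 cm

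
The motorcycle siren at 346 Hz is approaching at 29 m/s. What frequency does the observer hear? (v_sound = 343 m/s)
f_obs = f·v/(v − v_s) = 378 Hz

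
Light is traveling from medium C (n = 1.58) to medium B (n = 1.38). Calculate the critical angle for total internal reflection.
θc = arcsin(n₂/n₁) = 60.86°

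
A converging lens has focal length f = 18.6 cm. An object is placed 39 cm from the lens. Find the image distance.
1/di = 1/f − 1/do → di = 35.56 cm (real image)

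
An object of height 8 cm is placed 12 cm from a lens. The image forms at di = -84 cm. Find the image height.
hi = (-di/do) × ho = 56 cm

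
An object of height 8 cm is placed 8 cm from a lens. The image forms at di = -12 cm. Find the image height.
hi = (-di/do) × ho = 12 cm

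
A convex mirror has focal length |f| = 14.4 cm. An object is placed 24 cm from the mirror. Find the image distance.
f = −14.4 cm (convex); 1/di = 1/f − 1/do → di = -9 cm (virtual image, behind mirror)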